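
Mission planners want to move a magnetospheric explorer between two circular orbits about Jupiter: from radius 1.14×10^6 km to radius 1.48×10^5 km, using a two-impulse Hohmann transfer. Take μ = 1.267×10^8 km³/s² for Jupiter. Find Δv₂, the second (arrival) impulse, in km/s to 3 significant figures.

The Hohmann ellipse has a_t = (r₁ + r₂)/2 = 6.440×10^5 km.
Circular speed at r = 1.480×10^5 km: v_c = √(μ/r) = 29.26 km/s.
Vis-viva on the transfer ellipse at r = 1.480×10^5 km gives v_t = √[μ(2/r − 1/a_t)] = 38.93 km/s.
Δv₂ = |v_t − v_c| = |38.93 − 29.26| = 9.670 km/s.

Δv₂ = 9.67 km/s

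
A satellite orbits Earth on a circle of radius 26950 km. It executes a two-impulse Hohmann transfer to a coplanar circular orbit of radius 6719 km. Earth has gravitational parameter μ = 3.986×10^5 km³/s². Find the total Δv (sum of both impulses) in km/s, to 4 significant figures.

Δv = 3.459 km/s

Transfer-ellipse semi-major axis a_t = (r₁ + r₂)/2 = (26950 + 6719)/2 = 16834.5 km.
At r₁ the circular-orbit speed is v₁ = √(μ/r₁) = 3.846 km/s.
Transfer-orbit speed at r₁ (vis-viva): v_a = √[μ(2/r₁ − 1/a_t)] = 2.430 km/s.
First burn Δv₁ = |v_a − v₁| = 1.416 km/s.
Circular speed at r₂: v₂ = √(μ/r₂) = 7.702 km/s.
Transfer-orbit speed at r₂: v_p = √[μ(2/r₂ − 1/a_t)] = 9.745 km/s.
Second burn Δv₂ = |v₂ − v_p| = 2.043 km/s.
Δv = Δv₁ + Δv₂ = 1.416 + 2.043 = 3.459 km/s.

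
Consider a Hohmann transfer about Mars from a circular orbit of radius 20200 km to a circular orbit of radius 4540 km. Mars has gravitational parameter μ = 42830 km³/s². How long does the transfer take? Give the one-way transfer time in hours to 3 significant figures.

Semi-major axis of the transfer orbit: a_t = (20200 + 4540)/2 = 12370 km.
Half the transfer-orbit period gives t = π√(a_t³/μ) = 20880 s.
Converting: 20880 s ÷ 3600 s/hour = 5.80 hours.

t = 5.80 hours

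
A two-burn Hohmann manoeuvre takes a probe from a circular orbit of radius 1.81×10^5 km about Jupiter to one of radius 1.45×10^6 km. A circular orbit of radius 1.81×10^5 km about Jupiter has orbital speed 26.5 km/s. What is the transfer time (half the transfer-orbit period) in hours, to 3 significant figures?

From the circular-orbit relation v² = μ/r at r = 1.81×10^5 km: μ = v²r = (26.5)² × 1.81×10^5 = 1.27107×10^8 km³/s².
The Hohmann ellipse has a_t = (r₁ + r₂)/2 = 8.155×10^5 km.
By Kepler's third law the transfer-orbit period is T = 2π√(a_t³/μ), so t = T/2 = 2.052×10^5 s.
Converting: 2.052×10^5 s ÷ 3600 s/hour = 57.0 hours.

t = 57.0 hours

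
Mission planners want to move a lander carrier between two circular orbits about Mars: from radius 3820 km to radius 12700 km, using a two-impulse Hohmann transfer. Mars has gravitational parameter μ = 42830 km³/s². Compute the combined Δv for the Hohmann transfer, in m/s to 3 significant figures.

Δv = 1390 m/s

Transfer-ellipse semi-major axis a_t = (r₁ + r₂)/2 = (3820 + 12700)/2 = 8260 km.
At r₁ the circular-orbit speed is v₁ = √(μ/r₁) = 3.34844 km/s.
Transfer-orbit speed at r₁ (v² = μ(2/r − 1/a)): v_p = √[μ(2/r₁ − 1/a_t)] = 4.15197 km/s.
First burn Δv₁ = |v_p − v₁| = 0.8035 km/s.
At r₂, v₂ = √(μ/r₂) = 1.83642 km/s.
Transfer-orbit speed at r₂: v_a = √[μ(2/r₂ − 1/a_t)] = 1.24886 km/s.
Second burn Δv₂ = |v₂ − v_a| = 0.5876 km/s.
Δv = Δv₁ + Δv₂ = 0.8035 + 0.5876 = 1.391 km/s.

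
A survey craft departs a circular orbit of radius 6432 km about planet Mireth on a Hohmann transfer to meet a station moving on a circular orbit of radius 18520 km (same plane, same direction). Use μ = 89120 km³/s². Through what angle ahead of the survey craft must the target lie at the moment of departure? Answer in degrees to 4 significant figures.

Semi-major axis of the transfer orbit: a_t = (6432 + 18520)/2 = 12476 km.
Transfer time t = π√(a_t³/μ) = 14665 s.
The target's mean motion on its circular orbit is ω₂ = √(μ/r₂³) = 1.1845×10^-4 rad/s.
Angle swept by the target during transfer: ω₂·t = 1.737 rad = 99.52°.
Arrival is 180° from departure on the ellipse, so φ = 180° − 99.52° = 80.48°.

φ = 80.48°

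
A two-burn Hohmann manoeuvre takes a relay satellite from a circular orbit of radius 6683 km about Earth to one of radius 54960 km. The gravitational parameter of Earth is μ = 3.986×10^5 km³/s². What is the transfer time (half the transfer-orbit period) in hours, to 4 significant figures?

t = 7.479 hours

Semi-major axis of the transfer orbit: a_t = (6683 + 54960)/2 = 30821.5 km.
By Kepler's third law the transfer-orbit period is T = 2π√(a_t³/μ), so t = T/2 = 26925 s.
Converting: 26925 s ÷ 3600 s/hour = 7.479 hours.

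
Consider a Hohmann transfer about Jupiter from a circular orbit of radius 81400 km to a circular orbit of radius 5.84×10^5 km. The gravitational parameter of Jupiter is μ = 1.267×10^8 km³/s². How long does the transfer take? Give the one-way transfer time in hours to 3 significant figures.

Semi-major axis of the transfer orbit: a_t = (81400 + 5.840×10^5)/2 = 3.327×10^5 km.
Half the transfer-orbit period gives t = π√(a_t³/μ) = 53560 s.
Converting: 53560 s ÷ 3600 s/hour = 14.9 hours.

t = 14.9 hours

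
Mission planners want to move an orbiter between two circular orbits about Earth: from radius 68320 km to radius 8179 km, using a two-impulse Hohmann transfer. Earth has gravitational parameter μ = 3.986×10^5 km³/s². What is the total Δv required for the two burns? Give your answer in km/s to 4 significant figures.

Δv = 3.647 km/s

Semi-major axis of the transfer orbit: a_t = (68320 + 8179)/2 = 38249.5 km.
Circular speed at r₁: v₁ = √(μ/r₁) = √(3.986×10^5/68320) = 2.415 km/s.
Transfer-orbit speed at r₁ (v² = μ(2/r − 1/a)): v_a = √[μ(2/r₁ − 1/a_t)] = 1.117 km/s.
First burn Δv₁ = |v_a − v₁| = 1.298 km/s.
At r₂, v₂ = √(μ/r₂) = 6.981 km/s.
Transfer-orbit speed at r₂: v_p = √[μ(2/r₂ − 1/a_t)] = 9.330 km/s.
Second burn Δv₂ = |v₂ − v_p| = 2.349 km/s.
Δv = Δv₁ + Δv₂ = 1.298 + 2.349 = 3.647 km/s.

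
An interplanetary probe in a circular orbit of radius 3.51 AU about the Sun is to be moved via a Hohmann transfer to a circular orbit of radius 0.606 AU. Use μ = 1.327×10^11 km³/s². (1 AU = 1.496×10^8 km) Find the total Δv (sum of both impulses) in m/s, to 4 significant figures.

Δv = 18980 m/s

In km: r₁ = 3.51 × 1.496×10^8 = 5.25096×10^8 km; r₂ = 0.606 × 1.496×10^8 = 9.06576×10^7 km.
Semi-major axis of the transfer orbit: a_t = (5.25096×10^8 + 9.06576×10^7)/2 = 3.078768×10^8 km.
Circular speed at r₁: v₁ = √(μ/r₁) = √(1.327×10^11/5.25096×10^8) = 15.897 km/s.
Transfer-orbit speed at r₁ (v² = μ(2/r − 1/a)): v_a = √[μ(2/r₁ − 1/a_t)] = 8.6264 km/s.
First burn Δv₁ = |v_a − v₁| = 7.271 km/s.
Circular speed at r₂: v₂ = √(μ/r₂) = 38.259 km/s.
Transfer-orbit speed at r₂: v_p = √[μ(2/r₂ − 1/a_t)] = 49.965 km/s.
Second burn Δv₂ = |v₂ − v_p| = 11.71 km/s.
Δv = Δv₁ + Δv₂ = 7.271 + 11.71 = 18.98 km/s.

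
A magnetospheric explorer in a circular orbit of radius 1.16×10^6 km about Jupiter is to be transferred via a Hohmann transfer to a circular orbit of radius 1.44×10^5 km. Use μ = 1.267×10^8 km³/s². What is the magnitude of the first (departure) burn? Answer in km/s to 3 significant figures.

Δv₁ = 5.54 km/s

The Hohmann ellipse has a_t = (r₁ + r₂)/2 = 6.520×10^5 km.
On the circular orbit at r = 1.160×10^6 km, v_c = √(μ/r) = 10.45104 km/s.
Transfer-orbit speed at the same r (vis-viva, a = a_t): v_t = √[μ(2/r − 1/a_t)] = 4.911530 km/s.
Δv₁ = |v_t − v_c| = |4.911530 − 10.45104| = 5.540 km/s.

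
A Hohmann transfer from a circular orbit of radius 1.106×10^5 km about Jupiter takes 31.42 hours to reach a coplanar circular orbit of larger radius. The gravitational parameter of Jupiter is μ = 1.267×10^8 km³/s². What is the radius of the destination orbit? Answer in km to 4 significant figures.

r₂ = 9.847×10^5 km

Transfer time t = 31.42 hours = 1.13112×10^5 s, and t = π√(a_t³/μ).
So a_t = (μ t²/π²)^(1/3) = (1.267×10^8 × (1.13112×10^5)² / π²)^(1/3) = 5.4764×10^5 km.
Since a_t = (r₁ + r₂)/2, r₂ = 2a_t − r₁ = 2×5.4764×10^5 − 1.106×10^5 = 9.8468×10^5 km.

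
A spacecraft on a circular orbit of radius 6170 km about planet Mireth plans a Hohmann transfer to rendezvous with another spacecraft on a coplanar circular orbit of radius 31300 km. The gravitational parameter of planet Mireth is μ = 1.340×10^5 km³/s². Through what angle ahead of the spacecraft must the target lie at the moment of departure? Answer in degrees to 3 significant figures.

Semi-major axis of the transfer orbit: a_t = (6170 + 31300)/2 = 18735 km.
Transfer time t = π√(a_t³/μ) = 22008 s.
The target's mean motion on its circular orbit is ω₂ = √(μ/r₂³) = 6.6105×10^-5 rad/s.
Angle swept by the target during transfer: ω₂·t = 1.45484 rad = 83.36°.
The spacecraft traverses 180° on the transfer ellipse, so the target must lead by 180° − 83.36° = 96.6°.

φ = 96.6°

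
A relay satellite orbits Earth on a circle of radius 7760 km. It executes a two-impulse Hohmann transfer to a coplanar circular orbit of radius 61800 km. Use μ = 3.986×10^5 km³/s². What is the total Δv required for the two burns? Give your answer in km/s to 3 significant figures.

Semi-major axis of the transfer orbit: a_t = (7760 + 61800)/2 = 34780 km.
At r₁ the circular-orbit speed is v₁ = √(μ/r₁) = 7.167 km/s.
On the transfer ellipse at r₁, vis-viva gives v_p = √[μ(2/r₁ − 1/a_t)] = 9.554 km/s.
First burn Δv₁ = |v_p − v₁| = 2.387 km/s.
At r₂, v₂ = √(μ/r₂) = 2.540 km/s.
Transfer-orbit speed at r₂: v_a = √[μ(2/r₂ − 1/a_t)] = 1.200 km/s.
Second burn Δv₂ = |v₂ − v_a| = 1.340 km/s.
Total Δv = Δv₁ + Δv₂ = 3.727 km/s.

Δv = 3.73 km/s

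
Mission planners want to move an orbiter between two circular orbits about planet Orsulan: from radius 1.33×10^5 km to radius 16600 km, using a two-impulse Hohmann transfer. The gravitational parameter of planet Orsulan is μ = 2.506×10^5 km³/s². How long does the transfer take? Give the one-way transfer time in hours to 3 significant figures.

Transfer-ellipse semi-major axis a_t = (r₁ + r₂)/2 = (1.330×10^5 + 16600)/2 = 74800 km.
Transfer time t = π√(a_t³/μ) = π√((74800)³ / 2.506×10^5) = 1.284×10^5 s.
Converting: 1.284×10^5 s ÷ 3600 s/hour = 35.7 hours.

t = 35.7 hours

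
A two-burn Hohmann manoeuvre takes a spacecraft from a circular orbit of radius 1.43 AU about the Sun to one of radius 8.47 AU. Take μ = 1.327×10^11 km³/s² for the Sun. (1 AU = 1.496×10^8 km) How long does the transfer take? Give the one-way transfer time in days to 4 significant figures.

In km: r₁ = 1.43 × 1.496×10^8 = 2.13928×10^8 km; r₂ = 8.47 × 1.496×10^8 = 1.267112×10^9 km.
The Hohmann ellipse has a_t = (r₁ + r₂)/2 = 7.4052×10^8 km.
Transfer time t = π√(a_t³/μ) = π√((7.4052×10^8)³ / 1.327×10^11) = 1.7379×10^8 s.
Converting: 1.7379×10^8 s ÷ 86400 s/day = 2011 days.

t = 2011 days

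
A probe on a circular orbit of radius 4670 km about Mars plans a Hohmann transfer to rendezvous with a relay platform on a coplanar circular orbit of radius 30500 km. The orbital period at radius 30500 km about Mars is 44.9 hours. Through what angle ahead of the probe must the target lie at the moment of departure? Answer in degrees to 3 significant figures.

φ = 101°

From Kepler's third law T² = 4π²r³/μ at r = 30500 km, T = 44.9 hours = 44.9 × 3600 s = 1.6164×10^5 s: μ = 4π²r³/T² = 42870.8 km³/s².
The Hohmann ellipse has a_t = (r₁ + r₂)/2 = 17585 km.
The half-period of the transfer ellipse is t = π√(a_t³/μ) = 35382.0 s.
The target's mean motion on its circular orbit is ω₂ = √(μ/r₂³) = 3.88715×10^-5 rad/s.
Angle swept by the target during transfer: ω₂·t = 1.3754 rad = 78.80°.
Arrival is 180° from departure on the ellipse, so φ = 180° − 78.80° = 101°.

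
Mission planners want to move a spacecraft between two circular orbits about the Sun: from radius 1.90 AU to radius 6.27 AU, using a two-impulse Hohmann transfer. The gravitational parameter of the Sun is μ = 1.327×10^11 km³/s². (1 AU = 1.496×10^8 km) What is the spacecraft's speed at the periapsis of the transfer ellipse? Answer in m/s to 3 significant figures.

In km: r₁ = 1.90 × 1.496×10^8 = 2.8424×10^8 km; r₂ = 6.27 × 1.496×10^8 = 9.37992×10^8 km.
Semi-major axis of the transfer orbit: a_t = (2.8424×10^8 + 9.37992×10^8)/2 = 6.11116×10^8 km.
The periapsis of the transfer ellipse is at r = 2.8424×10^8 km.
Applying v² = μ(2/r − 1/a_t): v = 26.77 km/s.

v = 26800 m/s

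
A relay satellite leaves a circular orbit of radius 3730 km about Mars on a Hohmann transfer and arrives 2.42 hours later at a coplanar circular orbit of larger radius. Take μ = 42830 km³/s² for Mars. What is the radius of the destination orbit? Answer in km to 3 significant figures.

r₂ = 10100 km

Transfer time t = 2.42 hours = 8712 s, and t = π√(a_t³/μ).
So a_t = (μ t²/π²)^(1/3) = (42830 × (8712)² / π²)^(1/3) = 6906.0 km.
Since a_t = (r₁ + r₂)/2, r₂ = 2a_t − r₁ = 2×6906.0 − 3730 = 10082 km.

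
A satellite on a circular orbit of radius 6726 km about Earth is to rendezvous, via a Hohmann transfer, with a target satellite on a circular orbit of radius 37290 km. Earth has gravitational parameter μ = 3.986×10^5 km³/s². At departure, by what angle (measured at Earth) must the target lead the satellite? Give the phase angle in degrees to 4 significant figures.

φ = 98.39°

The Hohmann ellipse has a_t = (r₁ + r₂)/2 = 22008 km.
Transfer time t = π√(a_t³/μ) = 16246 s.
The target's mean motion on its circular orbit is ω₂ = √(μ/r₂³) = 8.7676×10^-5 rad/s.
Angle swept by the target during transfer: ω₂·t = 1.4244 rad = 81.61°.
Arrival is 180° from departure on the ellipse, so φ = 180° − 81.61° = 98.39°.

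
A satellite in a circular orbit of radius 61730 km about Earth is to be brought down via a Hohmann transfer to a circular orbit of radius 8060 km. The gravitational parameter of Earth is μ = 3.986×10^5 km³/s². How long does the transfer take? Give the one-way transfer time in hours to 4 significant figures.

t = 9.010 hours

The Hohmann ellipse has a_t = (r₁ + r₂)/2 = 34895 km.
Half the transfer-orbit period gives t = π√(a_t³/μ) = 32436 s.
Converting: 32436 s ÷ 3600 s/hour = 9.010 hours.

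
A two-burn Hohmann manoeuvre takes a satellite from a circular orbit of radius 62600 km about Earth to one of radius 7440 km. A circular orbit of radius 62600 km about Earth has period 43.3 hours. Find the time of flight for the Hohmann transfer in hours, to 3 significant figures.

t = 9.06 hours

From Kepler's third law T² = 4π²r³/μ at r = 62600 km, T = 43.3 hours = 43.3 × 3600 s = 1.5588×10^5 s: μ = 4π²r³/T² = 3.98568×10^5 km³/s².
The Hohmann ellipse has a_t = (r₁ + r₂)/2 = 35020 km.
Half the transfer-orbit period gives t = π√(a_t³/μ) = 32610 s.
Converting: 32610 s ÷ 3600 s/hour = 9.06 hours.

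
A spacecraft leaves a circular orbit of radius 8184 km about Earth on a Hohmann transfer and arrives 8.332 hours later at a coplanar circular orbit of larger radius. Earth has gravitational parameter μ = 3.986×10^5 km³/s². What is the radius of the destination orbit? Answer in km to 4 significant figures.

r₂ = 58060 km

Transfer time t = 8.332 hours = 29995.2 s, and t = π√(a_t³/μ).
So a_t = (μ t²/π²)^(1/3) = (3.986×10^5 × (29995.2)² / π²)^(1/3) = 33122 km.
Since a_t = (r₁ + r₂)/2, r₂ = 2a_t − r₁ = 2×33122 − 8184 = 58060 km.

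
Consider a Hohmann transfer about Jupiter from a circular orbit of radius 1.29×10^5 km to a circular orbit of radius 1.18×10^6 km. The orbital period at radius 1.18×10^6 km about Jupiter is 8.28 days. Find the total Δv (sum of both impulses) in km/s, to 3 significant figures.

From Kepler's third law T² = 4π²r³/μ at r = 1.18×10^6 km, T = 8.28 days = 8.28 × 86400 s = 7.15392×10^5 s: μ = 4π²r³/T² = 1.26741×10^8 km³/s².
Semi-major axis of the transfer orbit: a_t = (1.290×10^5 + 1.180×10^6)/2 = 6.545×10^5 km.
Circular speed at r₁: v₁ = √(μ/r₁) = √(1.26741×10^8/1.290×10^5) = 31.34469 km/s.
On the transfer ellipse at r₁, v² = μ(2/r − 1/a) gives v_p = √[μ(2/r₁ − 1/a_t)] = 42.08721 km/s.
First burn Δv₁ = |v_p − v₁| = 10.743 km/s.
Circular speed at r₂: v₂ = √(μ/r₂) = 10.3638 km/s.
Transfer-orbit speed at r₂: v_a = √[μ(2/r₂ − 1/a_t)] = 4.60106 km/s.
Second burn Δv₂ = |v₂ − v_a| = 5.7627 km/s.
Δv = Δv₁ + Δv₂ = 10.743 + 5.7627 = 16.51 km/s.

Δv = 16.5 km/s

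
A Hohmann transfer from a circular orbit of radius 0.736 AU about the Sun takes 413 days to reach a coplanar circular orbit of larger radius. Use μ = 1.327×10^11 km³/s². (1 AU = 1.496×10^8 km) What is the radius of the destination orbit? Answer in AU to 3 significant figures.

r₂ = 2.71 AU

In km: r₁ = 0.736 × 1.496×10^8 = 1.101056×10^8 km.
Transfer time t = 413 days = 3.56832×10^7 s, and t = π√(a_t³/μ).
So a_t = (μ t²/π²)^(1/3) = (1.327×10^11 × (3.56832×10^7)² / π²)^(1/3) = 2.5773×10^8 km.
Since a_t = (r₁ + r₂)/2, r₂ = 2a_t − r₁ = 2×2.5773×10^8 − 1.101056×10^8 = 4.053544×10^8 km.
In AU: r₂ = 4.053544×10^8 / 1.496×10^8 = 2.71 AU.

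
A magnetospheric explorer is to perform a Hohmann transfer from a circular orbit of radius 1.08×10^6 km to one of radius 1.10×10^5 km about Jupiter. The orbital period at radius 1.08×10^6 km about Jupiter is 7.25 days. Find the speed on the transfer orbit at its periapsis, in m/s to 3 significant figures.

From Kepler's third law T² = 4π²r³/μ at r = 1.08×10^6 km, T = 7.25 days = 7.25 × 86400 s = 6.264×10^5 s: μ = 4π²r³/T² = 1.26744×10^8 km³/s².
Semi-major axis of the transfer orbit: a_t = (1.080×10^6 + 1.100×10^5)/2 = 5.950×10^5 km.
At periapsis, r = 1.100×10^5 km.
Applying v² = μ(2/r − 1/a_t): v = 45.73 km/s.

v = 45700 m/s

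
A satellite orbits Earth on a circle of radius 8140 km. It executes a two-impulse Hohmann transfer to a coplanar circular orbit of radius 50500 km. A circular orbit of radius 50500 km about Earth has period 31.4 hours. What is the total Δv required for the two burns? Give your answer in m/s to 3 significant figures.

From Kepler's third law T² = 4π²r³/μ at r = 50500 km, T = 31.4 hours = 31.4 × 3600 s = 1.1304×10^5 s: μ = 4π²r³/T² = 3.97896×10^5 km³/s².
Semi-major axis of the transfer orbit: a_t = (8140 + 50500)/2 = 29320 km.
At r₁ the circular-orbit speed is v₁ = √(μ/r₁) = 6.992 km/s.
Transfer-orbit speed at r₁ (vis-viva equation): v_p = √[μ(2/r₁ − 1/a_t)] = 9.176 km/s.
First burn Δv₁ = |v_p − v₁| = 2.184 km/s.
At r₂, v₂ = √(μ/r₂) = 2.807 km/s.
Transfer-orbit speed at r₂: v_a = √[μ(2/r₂ − 1/a_t)] = 1.479 km/s.
Second burn Δv₂ = |v₂ − v_a| = 1.328 km/s.
Δv = Δv₁ + Δv₂ = 2.184 + 1.328 = 3.512 km/s.

Δv = 3510 m/s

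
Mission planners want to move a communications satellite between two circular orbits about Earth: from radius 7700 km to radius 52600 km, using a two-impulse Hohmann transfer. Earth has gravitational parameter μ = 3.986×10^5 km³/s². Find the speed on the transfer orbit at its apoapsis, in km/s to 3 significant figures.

The Hohmann ellipse has a_t = (r₁ + r₂)/2 = 30150 km.
The apoapsis of the transfer ellipse is at r = 52600 km.
Vis-viva: v = √[μ(2/r − 1/a_t)] = √[3.986×10^5 × (2/52600 − 1/30150)] = 1.391 km/s.

v = 1.39 km/s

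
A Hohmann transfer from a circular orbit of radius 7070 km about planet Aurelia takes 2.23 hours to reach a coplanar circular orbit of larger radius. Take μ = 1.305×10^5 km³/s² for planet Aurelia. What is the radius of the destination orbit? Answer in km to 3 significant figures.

r₂ = 11900 km

Transfer time t = 2.23 hours = 8028 s, and t = π√(a_t³/μ).
So a_t = (μ t²/π²)^(1/3) = (1.305×10^5 × (8028)² / π²)^(1/3) = 9480.7 km.
Since a_t = (r₁ + r₂)/2, r₂ = 2a_t − r₁ = 2×9480.7 − 7070 = 11891.4 km.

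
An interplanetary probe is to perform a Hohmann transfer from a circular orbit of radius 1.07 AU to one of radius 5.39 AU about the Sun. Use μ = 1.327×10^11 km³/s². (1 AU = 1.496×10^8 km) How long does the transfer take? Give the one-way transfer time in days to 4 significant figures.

In km: r₁ = 1.07 × 1.496×10^8 = 1.60072×10^8 km; r₂ = 5.39 × 1.496×10^8 = 8.06344×10^8 km.
Transfer-ellipse semi-major axis a_t = (r₁ + r₂)/2 = (1.60072×10^8 + 8.06344×10^8)/2 = 4.83208×10^8 km.
Half the transfer-orbit period gives t = π√(a_t³/μ) = 9.160×10^7 s.
Converting: 9.160×10^7 s ÷ 86400 s/day = 1060 days.

t = 1060 days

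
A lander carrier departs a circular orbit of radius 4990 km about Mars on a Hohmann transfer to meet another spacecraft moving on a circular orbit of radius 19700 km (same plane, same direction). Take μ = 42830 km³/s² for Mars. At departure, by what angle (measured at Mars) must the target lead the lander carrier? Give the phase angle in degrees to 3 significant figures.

φ = 90.7°

The Hohmann ellipse has a_t = (r₁ + r₂)/2 = 12345 km.
The half-period of the transfer ellipse is t = π√(a_t³/μ) = 20820 s.
Target angular speed ω₂ = √(μ/r₂³) = 7.485×10^-5 rad/s.
Angle swept by the target during transfer: ω₂·t = 1.5584 rad = 89.29°.
The lander carrier traverses 180° on the transfer ellipse, so the target must lead by 180° − 89.29° = 90.7°.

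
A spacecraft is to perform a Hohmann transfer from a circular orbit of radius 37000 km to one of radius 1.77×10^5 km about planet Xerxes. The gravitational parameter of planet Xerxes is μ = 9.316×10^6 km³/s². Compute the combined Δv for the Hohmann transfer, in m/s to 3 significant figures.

Semi-major axis of the transfer orbit: a_t = (37000 + 1.770×10^5)/2 = 1.070×10^5 km.
Circular speed at r₁: v₁ = √(μ/r₁) = √(9.316×10^6/37000) = 15.8677 km/s.
Transfer-orbit speed at r₁ (vis-viva): v_p = √[μ(2/r₁ − 1/a_t)] = 20.4084 km/s.
First burn Δv₁ = |v_p − v₁| = 4.5407 km/s.
Circular speed at r₂: v₂ = √(μ/r₂) = 7.25484 km/s.
Transfer-orbit speed at r₂: v_a = √[μ(2/r₂ − 1/a_t)] = 4.26616 km/s.
Second burn Δv₂ = |v₂ − v_a| = 2.9887 km/s.
Total Δv = Δv₁ + Δv₂ = 7.529 km/s.

Δv = 7530 m/s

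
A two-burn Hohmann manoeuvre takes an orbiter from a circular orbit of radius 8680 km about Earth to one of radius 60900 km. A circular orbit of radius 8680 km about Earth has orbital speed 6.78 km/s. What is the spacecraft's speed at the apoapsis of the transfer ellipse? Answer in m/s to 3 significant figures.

v = 1280 m/s

From the circular-orbit relation v² = μ/r at r = 8680 km: μ = v²r = (6.78)² × 8680 = 3.99006×10^5 km³/s².
The Hohmann ellipse has a_t = (r₁ + r₂)/2 = 34790 km.
At apoapsis, r = 60900 km.
Vis-viva: v = √[μ(2/r − 1/a_t)] = √[3.99006×10^5 × (2/60900 − 1/34790)] = 1.279 km/s.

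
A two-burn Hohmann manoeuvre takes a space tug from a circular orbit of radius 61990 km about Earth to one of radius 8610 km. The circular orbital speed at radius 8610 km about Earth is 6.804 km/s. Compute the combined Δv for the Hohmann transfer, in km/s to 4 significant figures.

Δv = 3.496 km/s

From the circular-orbit relation v² = μ/r at r = 8610 km: μ = v²r = (6.804)² × 8610 = 3.98595×10^5 km³/s².
Transfer-ellipse semi-major axis a_t = (r₁ + r₂)/2 = (61990 + 8610)/2 = 35300 km.
At r₁ the circular-orbit speed is v₁ = √(μ/r₁) = 2.5357 km/s.
On the transfer ellipse at r₁, vis-viva equation gives v_a = √[μ(2/r₁ − 1/a_t)] = 1.2523 km/s.
First burn Δv₁ = |v_a − v₁| = 1.2834 km/s.
Circular speed at r₂: v₂ = √(μ/r₂) = 6.8040 km/s.
Transfer-orbit speed at r₂: v_p = √[μ(2/r₂ − 1/a_t)] = 9.0165 km/s.
Second burn Δv₂ = |v₂ − v_p| = 2.2125 km/s.
Total Δv = Δv₁ + Δv₂ = 3.496 km/s.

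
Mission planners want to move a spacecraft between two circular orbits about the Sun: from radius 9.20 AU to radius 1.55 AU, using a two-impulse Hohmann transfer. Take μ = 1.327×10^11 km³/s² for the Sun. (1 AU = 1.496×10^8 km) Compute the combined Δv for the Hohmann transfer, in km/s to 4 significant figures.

Δv = 11.92 km/s

In km: r₁ = 9.20 × 1.496×10^8 = 1.37632×10^9 km; r₂ = 1.55 × 1.496×10^8 = 2.3188×10^8 km.
The Hohmann ellipse has a_t = (r₁ + r₂)/2 = 8.041×10^8 km.
At r₁ the circular-orbit speed is v₁ = √(μ/r₁) = 9.819 km/s.
On the transfer ellipse at r₁, v² = μ(2/r − 1/a) gives v_a = √[μ(2/r₁ − 1/a_t)] = 5.273 km/s.
First burn Δv₁ = |v_a − v₁| = 4.546 km/s.
At r₂, v₂ = √(μ/r₂) = 23.922 km/s.
Transfer-orbit speed at r₂: v_p = √[μ(2/r₂ − 1/a_t)] = 31.297 km/s.
Second burn Δv₂ = |v₂ − v_p| = 7.375 km/s.
Δv = Δv₁ + Δv₂ = 4.546 + 7.375 = 11.92 km/s.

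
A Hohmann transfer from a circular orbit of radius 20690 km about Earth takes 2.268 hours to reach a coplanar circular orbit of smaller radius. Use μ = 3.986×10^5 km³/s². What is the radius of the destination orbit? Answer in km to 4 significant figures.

Transfer time t = 2.268 hours = 8164.8 s, and t = π√(a_t³/μ).
So a_t = (μ t²/π²)^(1/3) = (3.986×10^5 × (8164.8)² / π²)^(1/3) = 13911.6 km.
Since a_t = (r₁ + r₂)/2, r₂ = 2a_t − r₁ = 2×13911.6 − 20690 = 7133.2 km.

r₂ = 7133 km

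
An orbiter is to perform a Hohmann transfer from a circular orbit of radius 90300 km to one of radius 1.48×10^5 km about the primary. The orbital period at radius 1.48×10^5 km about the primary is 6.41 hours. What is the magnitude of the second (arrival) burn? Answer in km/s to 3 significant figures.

Δv₂ = 5.22 km/s

From Kepler's third law T² = 4π²r³/μ at r = 1.48×10^5 km, T = 6.41 hours = 6.41 × 3600 s = 23076 s: μ = 4π²r³/T² = 2.40339×10^8 km³/s².
Transfer-ellipse semi-major axis a_t = (r₁ + r₂)/2 = (90300 + 1.480×10^5)/2 = 1.1915×10^5 km.
On the circular orbit at r = 1.480×10^5 km, v_c = √(μ/r) = 40.2978 km/s.
Vis-viva on the transfer ellipse at r = 1.480×10^5 km gives v_t = √[μ(2/r − 1/a_t)] = 35.0815 km/s.
Δv₂ = |v_t − v_c| = |35.0815 − 40.2978| = 5.216 km/s.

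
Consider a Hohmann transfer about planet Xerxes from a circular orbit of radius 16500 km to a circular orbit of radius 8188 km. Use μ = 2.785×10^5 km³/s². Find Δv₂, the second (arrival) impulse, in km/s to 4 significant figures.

Δv₂ = 0.9107 km/s

Semi-major axis of the transfer orbit: a_t = (16500 + 8188)/2 = 12344 km.
On the circular orbit at r = 8188 km, v_c = √(μ/r) = 5.8321 km/s.
Transfer-orbit speed at the same r (vis-viva, a = a_t): v_t = √[μ(2/r − 1/a_t)] = 6.7428 km/s.
Δv₂ = |v_t − v_c| = |6.7428 − 5.8321| = 0.9107 km/s.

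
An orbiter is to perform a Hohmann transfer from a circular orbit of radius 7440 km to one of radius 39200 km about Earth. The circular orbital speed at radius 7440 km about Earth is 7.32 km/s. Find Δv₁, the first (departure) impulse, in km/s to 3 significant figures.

Δv₁ = 2.17 km/s

From the circular-orbit relation v² = μ/r at r = 7440 km: μ = v²r = (7.32)² × 7440 = 3.98653×10^5 km³/s².
Transfer-ellipse semi-major axis a_t = (r₁ + r₂)/2 = (7440 + 39200)/2 = 23320 km.
On the circular orbit at r = 7440 km, v_c = √(μ/r) = 7.320 km/s.
Vis-viva on the transfer ellipse at r = 7440 km gives v_t = √[μ(2/r − 1/a_t)] = 9.491 km/s.
Δv₁ = |v_t − v_c| = |9.491 − 7.320| = 2.171 km/s.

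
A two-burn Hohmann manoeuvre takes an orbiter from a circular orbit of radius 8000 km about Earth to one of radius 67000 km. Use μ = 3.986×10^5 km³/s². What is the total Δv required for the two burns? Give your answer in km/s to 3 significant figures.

Δv = 3.69 km/s

The Hohmann ellipse has a_t = (r₁ + r₂)/2 = 37500 km.
Circular speed at r₁: v₁ = √(μ/r₁) = √(3.986×10^5/8000) = 7.059 km/s.
Transfer-orbit speed at r₁ (v² = μ(2/r − 1/a)): v_p = √[μ(2/r₁ − 1/a_t)] = 9.435 km/s.
First burn Δv₁ = |v_p − v₁| = 2.376 km/s.
Circular speed at r₂: v₂ = √(μ/r₂) = 2.43911 km/s.
Transfer-orbit speed at r₂: v_a = √[μ(2/r₂ − 1/a_t)] = 1.12658 km/s.
Second burn Δv₂ = |v₂ − v_a| = 1.313 km/s.
Total Δv = Δv₁ + Δv₂ = 3.689 km/s.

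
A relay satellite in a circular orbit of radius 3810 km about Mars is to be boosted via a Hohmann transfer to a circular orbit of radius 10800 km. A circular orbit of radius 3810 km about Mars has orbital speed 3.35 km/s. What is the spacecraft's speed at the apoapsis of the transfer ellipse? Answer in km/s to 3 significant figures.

From the circular-orbit relation v² = μ/r at r = 3810 km: μ = v²r = (3.35)² × 3810 = 42757.7 km³/s².
Semi-major axis of the transfer orbit: a_t = (3810 + 10800)/2 = 7305 km.
The apoapsis of the transfer ellipse is at r = 10800 km.
From the vis-viva equation, v = √[μ(2/r − 1/a_t)] = 1.437 km/s.

v = 1.44 km/s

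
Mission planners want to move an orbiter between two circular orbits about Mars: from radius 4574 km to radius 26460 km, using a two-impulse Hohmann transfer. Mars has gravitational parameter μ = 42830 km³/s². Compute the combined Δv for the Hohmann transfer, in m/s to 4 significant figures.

Semi-major axis of the transfer orbit: a_t = (4574 + 26460)/2 = 15517 km.
Circular speed at r₁: v₁ = √(μ/r₁) = √(42830/4574) = 3.0600 km/s.
On the transfer ellipse at r₁, vis-viva gives v_p = √[μ(2/r₁ − 1/a_t)] = 3.9959 km/s.
First burn Δv₁ = |v_p − v₁| = 0.9359 km/s.
Circular speed at r₂: v₂ = √(μ/r₂) = 1.27227 km/s.
Transfer-orbit speed at r₂: v_a = √[μ(2/r₂ − 1/a_t)] = 0.690754 km/s.
Second burn Δv₂ = |v₂ − v_a| = 0.5815 km/s.
Δv = Δv₁ + Δv₂ = 0.9359 + 0.5815 = 1.517 km/s.

Δv = 1517 m/s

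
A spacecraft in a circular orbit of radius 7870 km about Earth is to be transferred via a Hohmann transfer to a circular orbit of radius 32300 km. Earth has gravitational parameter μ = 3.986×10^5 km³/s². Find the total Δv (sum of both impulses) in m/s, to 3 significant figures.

Semi-major axis of the transfer orbit: a_t = (7870 + 32300)/2 = 20085 km.
At r₁ the circular-orbit speed is v₁ = √(μ/r₁) = 7.117 km/s.
Transfer-orbit speed at r₁ (vis-viva): v_p = √[μ(2/r₁ − 1/a_t)] = 9.025 km/s.
First burn Δv₁ = |v_p − v₁| = 1.908 km/s.
Circular speed at r₂: v₂ = √(μ/r₂) = 3.513 km/s.
Transfer-orbit speed at r₂: v_a = √[μ(2/r₂ − 1/a_t)] = 2.199 km/s.
Second burn Δv₂ = |v₂ − v_a| = 1.314 km/s.
Total Δv = Δv₁ + Δv₂ = 3.222 km/s.

Δv = 3220 m/s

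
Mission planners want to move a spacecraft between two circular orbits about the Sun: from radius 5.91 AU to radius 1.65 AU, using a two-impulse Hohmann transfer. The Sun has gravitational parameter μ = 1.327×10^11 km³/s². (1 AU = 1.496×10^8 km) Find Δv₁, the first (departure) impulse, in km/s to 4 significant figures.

Δv₁ = 4.157 km/s

In km: r₁ = 5.91 × 1.496×10^8 = 8.84136×10^8 km; r₂ = 1.65 × 1.496×10^8 = 2.4684×10^8 km.
Transfer-ellipse semi-major axis a_t = (r₁ + r₂)/2 = (8.84136×10^8 + 2.4684×10^8)/2 = 5.65488×10^8 km.
Circular speed at r = 8.84136×10^8 km: v_c = √(μ/r) = 12.251 km/s.
Vis-viva on the transfer ellipse at r = 8.84136×10^8 km gives v_t = √[μ(2/r − 1/a_t)] = 8.0942 km/s.
Δv₁ = |v_t − v_c| = |8.0942 − 12.251| = 4.157 km/s.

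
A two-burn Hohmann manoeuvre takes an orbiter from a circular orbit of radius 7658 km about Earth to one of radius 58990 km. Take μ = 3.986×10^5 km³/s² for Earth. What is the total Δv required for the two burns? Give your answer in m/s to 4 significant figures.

Δv = 3738 m/s

Transfer-ellipse semi-major axis a_t = (r₁ + r₂)/2 = (7658 + 58990)/2 = 33324 km.
At r₁ the circular-orbit speed is v₁ = √(μ/r₁) = 7.2146 km/s.
Transfer-orbit speed at r₁ (v² = μ(2/r − 1/a)): v_p = √[μ(2/r₁ − 1/a_t)] = 9.5989 km/s.
First burn Δv₁ = |v_p − v₁| = 2.3843 km/s.
Circular speed at r₂: v₂ = √(μ/r₂) = 2.5994 km/s.
Transfer-orbit speed at r₂: v_a = √[μ(2/r₂ − 1/a_t)] = 1.2461 km/s.
Second burn Δv₂ = |v₂ − v_a| = 1.3533 km/s.
Total Δv = Δv₁ + Δv₂ = 3.738 km/s.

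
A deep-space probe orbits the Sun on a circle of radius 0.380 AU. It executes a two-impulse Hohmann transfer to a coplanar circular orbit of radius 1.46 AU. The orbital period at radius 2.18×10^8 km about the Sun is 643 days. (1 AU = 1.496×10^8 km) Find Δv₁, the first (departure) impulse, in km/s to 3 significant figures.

Δv₁ = 12.5 km/s

From Kepler's third law T² = 4π²r³/μ at r = 2.18×10^8 km, T = 643 days = 643 × 86400 s = 5.55552×10^7 s: μ = 4π²r³/T² = 1.32519×10^11 km³/s².
In km: r₁ = 0.380 × 1.496×10^8 = 5.6848×10^7 km; r₂ = 1.46 × 1.496×10^8 = 2.18416×10^8 km.
Semi-major axis of the transfer orbit: a_t = (5.6848×10^7 + 2.18416×10^8)/2 = 1.37632×10^8 km.
On the circular orbit at r = 5.6848×10^7 km, v_c = √(μ/r) = 48.28 km/s.
Transfer-orbit speed at the same r (vis-viva, a = a_t): v_t = √[μ(2/r − 1/a_t)] = 60.82 km/s.
Δv₁ = |v_t − v_c| = |60.82 − 48.28| = 12.54 km/s.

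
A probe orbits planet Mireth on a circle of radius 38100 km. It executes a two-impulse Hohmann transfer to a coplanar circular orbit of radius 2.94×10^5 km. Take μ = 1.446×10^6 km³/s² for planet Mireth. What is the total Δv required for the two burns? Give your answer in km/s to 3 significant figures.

The Hohmann ellipse has a_t = (r₁ + r₂)/2 = 1.6605×10^5 km.
At r₁ the circular-orbit speed is v₁ = √(μ/r₁) = 6.1606 km/s.
On the transfer ellipse at r₁, vis-viva equation gives v_p = √[μ(2/r₁ − 1/a_t)] = 8.1974 km/s.
First burn Δv₁ = |v_p − v₁| = 2.037 km/s.
At r₂, v₂ = √(μ/r₂) = 2.2177 km/s.
Transfer-orbit speed at r₂: v_a = √[μ(2/r₂ − 1/a_t)] = 1.0623 km/s.
Second burn Δv₂ = |v₂ − v_a| = 1.155 km/s.
Total Δv = Δv₁ + Δv₂ = 3.192 km/s.

Δv = 3.19 km/s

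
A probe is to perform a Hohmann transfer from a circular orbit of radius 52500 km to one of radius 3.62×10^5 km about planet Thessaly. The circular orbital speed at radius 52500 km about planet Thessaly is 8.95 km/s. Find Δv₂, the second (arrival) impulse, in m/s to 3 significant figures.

Δv₂ = 1690 m/s

From the circular-orbit relation v² = μ/r at r = 52500 km: μ = v²r = (8.95)² × 52500 = 4.20538×10^6 km³/s².
Semi-major axis of the transfer orbit: a_t = (52500 + 3.620×10^5)/2 = 2.0725×10^5 km.
On the circular orbit at r = 3.620×10^5 km, v_c = √(μ/r) = 3.408 km/s.
Transfer-orbit speed at the same r (vis-viva, a = a_t): v_t = √[μ(2/r − 1/a_t)] = 1.715 km/s.
Δv₂ = |v_t − v_c| = |1.715 − 3.408| = 1.693 km/s.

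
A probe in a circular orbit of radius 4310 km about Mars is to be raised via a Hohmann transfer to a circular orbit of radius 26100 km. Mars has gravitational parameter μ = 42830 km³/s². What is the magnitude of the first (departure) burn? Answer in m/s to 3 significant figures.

Δv₁ = 978 m/s

Semi-major axis of the transfer orbit: a_t = (4310 + 26100)/2 = 15205 km.
On the circular orbit at r = 4310 km, v_c = √(μ/r) = 3.15236 km/s.
Vis-viva on the transfer ellipse at r = 4310 km gives v_t = √[μ(2/r − 1/a_t)] = 4.13012 km/s.
Δv₁ = |v_t − v_c| = |4.13012 − 3.15236| = 0.9778 km/s.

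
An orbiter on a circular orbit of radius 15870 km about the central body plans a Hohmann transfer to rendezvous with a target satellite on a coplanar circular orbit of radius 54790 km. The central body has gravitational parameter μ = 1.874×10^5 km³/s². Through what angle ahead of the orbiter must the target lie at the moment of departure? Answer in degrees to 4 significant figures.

φ = 86.80°

Semi-major axis of the transfer orbit: a_t = (15870 + 54790)/2 = 35330 km.
The half-period of the transfer ellipse is t = π√(a_t³/μ) = 48192.6 s.
The target's mean motion on its circular orbit is ω₂ = √(μ/r₂³) = 3.37546×10^-5 rad/s.
Angle swept by the target during transfer: ω₂·t = 1.6267 rad = 93.20°.
The orbiter traverses 180° on the transfer ellipse, so the target must lead by 180° − 93.20° = 86.80°.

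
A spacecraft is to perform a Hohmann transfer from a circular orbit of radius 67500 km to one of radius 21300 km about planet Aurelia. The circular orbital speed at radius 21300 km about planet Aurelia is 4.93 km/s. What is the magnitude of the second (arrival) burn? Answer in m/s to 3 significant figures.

Δv₂ = 1150 m/s

From the circular-orbit relation v² = μ/r at r = 21300 km: μ = v²r = (4.93)² × 21300 = 5.17694×10^5 km³/s².
Semi-major axis of the transfer orbit: a_t = (67500 + 21300)/2 = 44400 km.
On the circular orbit at r = 21300 km, v_c = √(μ/r) = 4.930 km/s.
Vis-viva on the transfer ellipse at r = 21300 km gives v_t = √[μ(2/r − 1/a_t)] = 6.079 km/s.
Δv₂ = |v_t − v_c| = |6.079 − 4.930| = 1.149 km/s.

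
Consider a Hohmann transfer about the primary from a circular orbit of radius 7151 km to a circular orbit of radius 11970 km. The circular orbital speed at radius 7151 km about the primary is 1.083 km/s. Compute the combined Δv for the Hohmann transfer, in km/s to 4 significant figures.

From the circular-orbit relation v² = μ/r at r = 7151 km: μ = v²r = (1.083)² × 7151 = 8387.33 km³/s².
Semi-major axis of the transfer orbit: a_t = (7151 + 11970)/2 = 9560.5 km.
Circular speed at r₁: v₁ = √(μ/r₁) = √(8387.33/7151) = 1.0830 km/s.
Transfer-orbit speed at r₁ (vis-viva equation): v_p = √[μ(2/r₁ − 1/a_t)] = 1.2118 km/s.
First burn Δv₁ = |v_p − v₁| = 0.1288 km/s.
At r₂, v₂ = √(μ/r₂) = 0.83708 km/s.
Transfer-orbit speed at r₂: v_a = √[μ(2/r₂ − 1/a_t)] = 0.72395 km/s.
Second burn Δv₂ = |v₂ − v_a| = 0.1131 km/s.
Total Δv = Δv₁ + Δv₂ = 0.2419 km/s.

Δv = 0.2419 km/s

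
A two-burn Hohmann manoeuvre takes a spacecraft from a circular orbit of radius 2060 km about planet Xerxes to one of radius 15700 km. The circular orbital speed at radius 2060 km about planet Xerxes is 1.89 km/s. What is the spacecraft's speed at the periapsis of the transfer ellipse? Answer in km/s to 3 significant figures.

From the circular-orbit relation v² = μ/r at r = 2060 km: μ = v²r = (1.89)² × 2060 = 7358.53 km³/s².
Transfer-ellipse semi-major axis a_t = (r₁ + r₂)/2 = (2060 + 15700)/2 = 8880 km.
The periapsis of the transfer ellipse is at r = 2060 km.
Applying v² = μ(2/r − 1/a_t): v = 2.513 km/s.

v = 2.51 km/s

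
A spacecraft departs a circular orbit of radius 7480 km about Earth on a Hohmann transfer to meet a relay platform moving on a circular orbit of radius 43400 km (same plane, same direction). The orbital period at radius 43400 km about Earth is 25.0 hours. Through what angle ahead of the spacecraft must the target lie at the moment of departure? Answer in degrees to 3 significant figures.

φ = 99.2°

From Kepler's third law T² = 4π²r³/μ at r = 43400 km, T = 25.0 hours = 25.0 × 3600 s = 90000 s: μ = 4π²r³/T² = 3.98423×10^5 km³/s².
Transfer-ellipse semi-major axis a_t = (r₁ + r₂)/2 = (7480 + 43400)/2 = 25440 km.
The half-period of the transfer ellipse is t = π√(a_t³/μ) = 20195 s.
Target angular speed ω₂ = √(μ/r₂³) = 6.9813×10^-5 rad/s.
Angle swept by the target during transfer: ω₂·t = 1.4099 rad = 80.78°.
Arrival is 180° from departure on the ellipse, so φ = 180° − 80.78° = 99.2°.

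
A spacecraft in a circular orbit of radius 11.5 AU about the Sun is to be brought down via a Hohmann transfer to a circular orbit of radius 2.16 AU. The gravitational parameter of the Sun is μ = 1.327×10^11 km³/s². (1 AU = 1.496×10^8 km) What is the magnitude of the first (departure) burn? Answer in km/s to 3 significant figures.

Δv₁ = 3.84 km/s

In km: r₁ = 11.5 × 1.496×10^8 = 1.7204×10^9 km; r₂ = 2.16 × 1.496×10^8 = 3.23136×10^8 km.
The Hohmann ellipse has a_t = (r₁ + r₂)/2 = 1.021768×10^9 km.
On the circular orbit at r = 1.7204×10^9 km, v_c = √(μ/r) = 8.783 km/s.
Vis-viva on the transfer ellipse at r = 1.7204×10^9 km gives v_t = √[μ(2/r − 1/a_t)] = 4.939 km/s.
Δv₁ = |v_t − v_c| = |4.939 − 8.783| = 3.844 km/s.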